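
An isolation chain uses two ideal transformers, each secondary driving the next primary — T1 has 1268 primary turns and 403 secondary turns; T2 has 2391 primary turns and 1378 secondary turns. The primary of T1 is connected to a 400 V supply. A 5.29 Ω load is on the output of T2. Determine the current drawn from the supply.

After T1: V = 400.00 × 403/1268 = 127.13 V.
After T2: V = 127.13 × 1378/2391 = 73.268 V.
I_load = 73.268/5.29 = 13.850 A, so P_out = 73.268 × 13.850 = 1014.8 W.
All ideal ⇒ P_in = P_out, so I_supply = 1014.8/400 = 2.54 A.

I_supply ≈ 2.54 A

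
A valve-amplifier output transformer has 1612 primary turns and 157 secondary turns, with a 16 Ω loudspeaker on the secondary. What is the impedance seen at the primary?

Z_p = (N_p/N_s)² × Z_s = (1612/157)² × 16 = 1690 Ω.

Z_p ≈ 1690 Ω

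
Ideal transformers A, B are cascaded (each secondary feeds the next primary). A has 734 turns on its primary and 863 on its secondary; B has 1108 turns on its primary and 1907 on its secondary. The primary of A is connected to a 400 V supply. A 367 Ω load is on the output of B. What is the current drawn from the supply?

After A: V = 400.00 × 863/734 = 470.30 V.
After B: V = 470.30 × 1907/1108 = 809.44 V.
I_load = 809.44/367 = 2.2056 A, so P_out = 809.44 × 2.2056 = 1785.3 W.
All ideal ⇒ P_in = P_out, so I_supply = 1785.3/400 = 4.46 A.

I_supply ≈ 4.46 A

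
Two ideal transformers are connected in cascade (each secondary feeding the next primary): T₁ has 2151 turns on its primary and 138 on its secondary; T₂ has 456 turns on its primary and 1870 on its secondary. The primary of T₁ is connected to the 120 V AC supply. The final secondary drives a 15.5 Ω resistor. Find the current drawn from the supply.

I_supply ≈ 0.536 A

Secondary of T₁: V = 120.00 × 138/2151 = 7.6987 V.
Secondary of T₂: V = 7.6987 × 1870/456 = 31.572 V.
I_load = 31.572/15.5 = 2.0369 A, so P_out = 31.572 × 2.0369 = 64.308 W.
All ideal ⇒ P_in = P_out, so I_supply = 64.308/120 = 0.536 A.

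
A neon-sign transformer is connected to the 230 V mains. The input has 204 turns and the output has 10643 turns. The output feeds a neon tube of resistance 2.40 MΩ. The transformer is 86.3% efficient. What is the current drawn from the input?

V_out = 230 × 10643/204 = 11999 V.
I_out = V_out/R = 11999/(2.40×10^6) = 0.0049998 A.
P_out = V_out I_out = 11999 × 0.0049998 = 59.995 W.
P_in = P_out/η = 59.995/0.863 = 69.519 W.
I_in = P_in/V_in = 69.519/230 = 0.302 A.

I_in ≈ 0.302 A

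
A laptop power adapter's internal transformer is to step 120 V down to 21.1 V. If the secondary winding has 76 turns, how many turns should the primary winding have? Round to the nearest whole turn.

N_p/N_s = V_p/V_s, so N_p = 76 × 120/21.1 = 432.2 ≈ 432 turns.

N_p = 432 turns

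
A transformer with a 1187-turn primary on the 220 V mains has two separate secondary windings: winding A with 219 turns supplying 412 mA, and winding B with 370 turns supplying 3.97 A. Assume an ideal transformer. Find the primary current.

V_A = 220 × 219/1187 = 40.590 V; V_B = 220 × 370/1187 = 68.576 V.
P_out = V_A I_A + V_B I_B = 40.590×0.412 + 68.576×3.97 = 16.723 + 272.25 = 288.97 W.
Ideal ⇒ P_in = P_out, so I_p = P_out/V_p = 288.97/220 = 1.31 A.

I_p ≈ 1.31 A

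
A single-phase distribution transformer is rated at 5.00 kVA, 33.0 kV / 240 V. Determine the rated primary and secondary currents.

I_p = S/V_p = 5000/33000 = 0.152 A.
I_s = S/V_s = 5000/240 = 20.8 A.

I_p ≈ 0.152 A, I_s ≈ 20.8 A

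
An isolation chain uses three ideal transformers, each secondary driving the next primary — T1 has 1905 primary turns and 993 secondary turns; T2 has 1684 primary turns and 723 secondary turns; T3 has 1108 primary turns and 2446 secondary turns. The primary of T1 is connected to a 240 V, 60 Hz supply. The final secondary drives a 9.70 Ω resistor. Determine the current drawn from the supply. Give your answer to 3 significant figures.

After T1: V = 240.00 × 993/1905 = 125.10 V.
After T2: V = 125.10 × 723/1684 = 53.711 V.
After T3: V = 53.711 × 2446/1108 = 118.57 V.
I_load = 118.57/9.70 = 12.224 A, so P_out = 118.57 × 12.224 = 1449.4 W.
All ideal ⇒ P_in = P_out, so I_supply = 1449.4/240 = 6.04 A.

I_supply ≈ 6.04 A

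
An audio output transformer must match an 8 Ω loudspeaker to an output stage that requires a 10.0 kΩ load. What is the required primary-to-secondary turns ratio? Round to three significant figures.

N_p/N_s ≈ 35.4

Z_p/Z_s = (N_p/N_s)², so N_p/N_s = √(10000/8) = √1250 = 35.4.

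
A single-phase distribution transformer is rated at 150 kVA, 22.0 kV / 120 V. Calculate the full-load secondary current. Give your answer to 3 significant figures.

I_s ≈ 1250 A

I_s = S/V_s = 150000/120 = 1250 A.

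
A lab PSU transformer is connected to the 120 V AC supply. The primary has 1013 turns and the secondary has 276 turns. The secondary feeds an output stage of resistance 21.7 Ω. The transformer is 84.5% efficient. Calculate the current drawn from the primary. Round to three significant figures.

I_p ≈ 0.486 A

V_s = 120 × 276/1013 = 32.695 V.
I_s = V_s/R = 32.695/21.7 = 1.5067 A.
P_out = V_s I_s = 32.695 × 1.5067 = 49.261 W.
P_in = P_out/η = 49.261/0.845 = 58.297 W.
I_p = P_in/V_p = 58.297/120 = 0.486 A.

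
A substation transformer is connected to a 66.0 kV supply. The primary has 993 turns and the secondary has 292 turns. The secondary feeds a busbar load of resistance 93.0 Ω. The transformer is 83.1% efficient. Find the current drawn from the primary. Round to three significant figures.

V_s = 66000 × 292/993 = 19408 V.
I_s = V_s/R = 19408/93.0 = 208.69 A.
P_out = V_s I_s = 19408 × 208.69 = 4.0502×10^6 W.
P_in = P_out/η = 4.0502×10^6/0.831 = 4.8738×10^6 W.
I_p = P_in/V_p = 4.8738×10^6/66000 = 73.8 A.

I_p ≈ 73.8 A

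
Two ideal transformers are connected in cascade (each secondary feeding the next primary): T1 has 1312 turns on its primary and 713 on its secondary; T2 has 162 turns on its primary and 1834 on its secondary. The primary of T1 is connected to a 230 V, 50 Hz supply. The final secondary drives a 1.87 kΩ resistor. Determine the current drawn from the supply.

I_supply ≈ 4.66 A

Secondary of T1: V = 230.00 × 713/1312 = 124.99 V.
Secondary of T2: V = 124.99 × 1834/162 = 1415.0 V.
I_load = 1415.0/1870 = 0.75670 A, so P_out = 1415.0 × 0.75670 = 1070.8 W.
All ideal ⇒ P_in = P_out, so I_supply = 1070.8/230 = 4.66 A.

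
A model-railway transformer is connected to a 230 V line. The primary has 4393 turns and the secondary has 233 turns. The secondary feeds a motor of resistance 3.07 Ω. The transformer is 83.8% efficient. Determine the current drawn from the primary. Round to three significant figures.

I_p ≈ 0.251 A

V_s = 230 × 233/4393 = 12.199 V.
I_s = V_s/R = 12.199/3.07 = 3.9736 A.
P_out = V_s I_s = 12.199 × 3.9736 = 48.474 W.
P_in = P_out/η = 48.474/0.838 = 57.845 W.
I_p = P_in/V_p = 57.845/230 = 0.251 A.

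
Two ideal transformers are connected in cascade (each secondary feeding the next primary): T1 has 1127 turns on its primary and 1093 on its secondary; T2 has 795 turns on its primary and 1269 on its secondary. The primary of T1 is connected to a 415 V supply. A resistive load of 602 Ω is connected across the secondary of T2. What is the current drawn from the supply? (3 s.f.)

I_supply ≈ 1.65 A

After T1: V = 415.00 × 1093/1127 = 402.48 V.
After T2: V = 402.48 × 1269/795 = 642.45 V.
I_load = 642.45/602 = 1.0672 A, so P_out = 642.45 × 1.0672 = 685.62 W.
All ideal ⇒ P_in = P_out, so I_supply = 685.62/415 = 1.65 A.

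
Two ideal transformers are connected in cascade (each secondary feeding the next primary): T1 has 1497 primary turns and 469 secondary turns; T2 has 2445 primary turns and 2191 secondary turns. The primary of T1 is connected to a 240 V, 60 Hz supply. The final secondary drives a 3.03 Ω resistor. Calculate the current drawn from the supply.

I_supply ≈ 6.24 A

Secondary of T1: V = 240.00 × 469/1497 = 75.190 V.
Secondary of T2: V = 75.190 × 2191/2445 = 67.379 V.
I_load = 67.379/3.03 = 22.237 A, so P_out = 67.379 × 22.237 = 1498.3 W.
All ideal ⇒ P_in = P_out, so I_supply = 1498.3/240 = 6.24 A.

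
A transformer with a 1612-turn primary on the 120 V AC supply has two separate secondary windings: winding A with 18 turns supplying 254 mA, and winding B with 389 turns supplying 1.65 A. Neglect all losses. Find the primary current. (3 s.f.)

V_A = 120 × 18/1612 = 1.3400 V; V_B = 120 × 389/1612 = 28.958 V.
P_out = V_A I_A + V_B I_B = 1.3400×0.254 + 28.958×1.65 = 0.34035 + 47.780 = 48.121 W.
Ideal ⇒ P_in = P_out, so I_p = P_out/V_p = 48.121/120 = 0.401 A.

I_p ≈ 0.401 A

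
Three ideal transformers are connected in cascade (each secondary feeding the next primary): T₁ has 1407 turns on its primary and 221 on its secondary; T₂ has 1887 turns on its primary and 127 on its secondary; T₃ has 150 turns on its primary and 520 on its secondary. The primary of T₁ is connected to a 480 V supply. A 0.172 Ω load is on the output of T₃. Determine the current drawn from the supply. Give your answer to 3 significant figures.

I_supply ≈ 3.75 A

Secondary of T₁: V = 480.00 × 221/1407 = 75.394 V.
Secondary of T₂: V = 75.394 × 127/1887 = 5.0742 V.
Secondary of T₃: V = 5.0742 × 520/150 = 17.591 V.
I_load = 17.591/0.172 = 102.27 A, so P_out = 17.591 × 102.27 = 1799.0 W.
All ideal ⇒ P_in = P_out, so I_supply = 1799.0/480 = 3.75 A.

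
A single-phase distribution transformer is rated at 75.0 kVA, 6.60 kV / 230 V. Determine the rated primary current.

I_p ≈ 11.4 A

I_p = S/V_p = 75000/6600 = 11.4 A.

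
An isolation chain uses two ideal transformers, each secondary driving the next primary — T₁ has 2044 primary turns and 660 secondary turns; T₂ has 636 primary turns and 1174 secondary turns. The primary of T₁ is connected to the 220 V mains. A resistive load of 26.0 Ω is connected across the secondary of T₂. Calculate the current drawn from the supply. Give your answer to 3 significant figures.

I_supply ≈ 3.01 A

Secondary of T₁: V = 220.00 × 660/2044 = 71.037 V.
Secondary of T₂: V = 71.037 × 1174/636 = 131.13 V.
I_load = 131.13/26.0 = 5.0434 A, so P_out = 131.13 × 5.0434 = 661.33 W.
All ideal ⇒ P_in = P_out, so I_supply = 661.33/220 = 3.01 A.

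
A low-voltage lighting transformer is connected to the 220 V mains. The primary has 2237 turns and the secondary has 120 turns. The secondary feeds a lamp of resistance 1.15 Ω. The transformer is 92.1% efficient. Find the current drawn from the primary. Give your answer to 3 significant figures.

V_s = 220 × 120/2237 = 11.802 V.
I_s = V_s/R = 11.802/1.15 = 10.262 A.
P_out = V_s I_s = 11.802 × 10.262 = 121.11 W.
P_in = P_out/η = 121.11/0.921 = 131.50 W.
I_p = P_in/V_p = 131.50/220 = 0.598 A.

I_p ≈ 0.598 A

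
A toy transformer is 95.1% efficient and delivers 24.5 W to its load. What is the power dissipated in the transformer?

P_in = P_out/η = 24.5/0.951 = 25.7624 W.
P_loss = P_in − P_out = 25.7624 − 24.5 = 1.26 W.

P_loss ≈ 1.26 W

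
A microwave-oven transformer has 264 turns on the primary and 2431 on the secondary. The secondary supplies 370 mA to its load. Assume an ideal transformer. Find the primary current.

I_p ≈ 3.41 A

For an ideal transformer I_p/I_s = N_s/N_p, so I_p = 0.370 × 2431/264 = 3.41 A.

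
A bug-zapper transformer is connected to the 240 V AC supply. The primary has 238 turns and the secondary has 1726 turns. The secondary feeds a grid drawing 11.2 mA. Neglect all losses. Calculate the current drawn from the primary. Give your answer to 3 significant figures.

For an ideal transformer I_p N_p = I_s N_s, so I_p = 0.0112 × 1726/238 = 0.0812 A.

I_p ≈ 0.0812 A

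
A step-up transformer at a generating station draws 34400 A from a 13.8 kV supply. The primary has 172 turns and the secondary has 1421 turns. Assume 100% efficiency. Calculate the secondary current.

I_s/I_p = N_p/N_s, so I_s = 34400 × 172/1421 = 4160 A.

I_s ≈ 4160 A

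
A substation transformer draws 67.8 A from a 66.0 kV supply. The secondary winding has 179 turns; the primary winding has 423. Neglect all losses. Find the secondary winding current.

I_s ≈ 160 A

I_s/I_p = N_p/N_s, so I_s = 67.8 × 423/179 = 160 A.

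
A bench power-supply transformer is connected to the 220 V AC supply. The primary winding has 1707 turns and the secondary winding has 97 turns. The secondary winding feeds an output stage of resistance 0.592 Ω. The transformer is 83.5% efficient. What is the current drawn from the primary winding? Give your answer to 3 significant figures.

I_p ≈ 1.44 A

V_s = 220 × 97/1707 = 12.501 V.
I_s = V_s/R = 12.501/0.592 = 21.117 A.
P_out = V_s I_s = 12.501 × 21.117 = 264.00 W.
P_in = P_out/η = 264.00/0.835 = 316.16 W.
I_p = P_in/V_p = 316.16/220 = 1.44 A.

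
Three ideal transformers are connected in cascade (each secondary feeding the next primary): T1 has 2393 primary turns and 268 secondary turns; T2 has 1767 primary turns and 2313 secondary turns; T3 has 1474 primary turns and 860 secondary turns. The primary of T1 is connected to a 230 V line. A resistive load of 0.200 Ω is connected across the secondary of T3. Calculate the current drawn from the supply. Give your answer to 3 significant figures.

I_supply ≈ 8.41 A

Secondary of T1: V = 230.00 × 268/2393 = 25.758 V.
Secondary of T2: V = 25.758 × 2313/1767 = 33.718 V.
Secondary of T3: V = 33.718 × 860/1474 = 19.673 V.
I_load = 19.673/0.200 = 98.363 A, so P_out = 19.673 × 98.363 = 1935.0 W.
All ideal ⇒ P_in = P_out, so I_supply = 1935.0/230 = 8.41 A.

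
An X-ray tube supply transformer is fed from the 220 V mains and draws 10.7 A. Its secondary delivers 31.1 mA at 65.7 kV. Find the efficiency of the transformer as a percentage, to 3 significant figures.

η ≈ 86.8%

P_in = 220 × 10.7 = 2354.00 W.
P_out = 65700 × 0.0311 = 2043.27 W.
η = P_out/P_in = 2043.27/2354.00 = 0.868.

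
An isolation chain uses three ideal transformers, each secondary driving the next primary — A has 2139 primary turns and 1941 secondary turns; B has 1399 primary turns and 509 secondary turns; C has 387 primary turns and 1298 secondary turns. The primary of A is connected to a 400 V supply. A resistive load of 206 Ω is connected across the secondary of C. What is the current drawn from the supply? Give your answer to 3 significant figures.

Secondary of A: V = 400.00 × 1941/2139 = 362.97 V.
Secondary of B: V = 362.97 × 509/1399 = 132.06 V.
Secondary of C: V = 132.06 × 1298/387 = 442.93 V.
I_load = 442.93/206 = 2.1502 A, so P_out = 442.93 × 2.1502 = 952.38 W.
All ideal ⇒ P_in = P_out, so I_supply = 952.38/400 = 2.38 A.

I_supply ≈ 2.38 A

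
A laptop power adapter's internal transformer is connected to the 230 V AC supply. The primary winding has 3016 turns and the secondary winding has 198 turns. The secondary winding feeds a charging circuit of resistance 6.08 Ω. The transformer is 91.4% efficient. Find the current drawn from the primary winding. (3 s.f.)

V_s = 230 × 198/3016 = 15.099 V.
I_s = V_s/R = 15.099/6.08 = 2.4835 A.
P_out = V_s I_s = 15.099 × 2.4835 = 37.499 W.
P_in = P_out/η = 37.499/0.914 = 41.027 W.
I_p = P_in/V_p = 41.027/230 = 0.178 A.

I_p ≈ 0.178 A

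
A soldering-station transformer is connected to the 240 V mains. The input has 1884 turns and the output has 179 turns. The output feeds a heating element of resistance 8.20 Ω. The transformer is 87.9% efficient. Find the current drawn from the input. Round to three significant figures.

I_in ≈ 0.301 A

V_out = 240 × 179/1884 = 22.803 V.
I_out = V_out/R = 22.803/8.20 = 2.7808 A.
P_out = V_out I_out = 22.803 × 2.7808 = 63.409 W.
P_in = P_out/η = 63.409/0.879 = 72.138 W.
I_in = P_in/V_in = 72.138/240 = 0.301 A.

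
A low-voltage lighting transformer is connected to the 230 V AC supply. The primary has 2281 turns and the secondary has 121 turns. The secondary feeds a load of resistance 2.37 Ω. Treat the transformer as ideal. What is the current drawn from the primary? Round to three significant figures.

I_p ≈ 0.273 A

V_s = V_p × N_s/N_p = 230 × 121/2281 = 12.201 V.
I_s = V_s/R = 12.201/2.37 = 5.1480 A.
For an ideal transformer I_p N_p = I_s N_s, so I_p = 5.1480 × 121/2281 = 0.273 A.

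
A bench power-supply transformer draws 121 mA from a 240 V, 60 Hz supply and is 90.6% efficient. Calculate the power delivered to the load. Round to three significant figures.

P_in = V_p I_p = 240 × 0.121 = 29.040 W.
P_out = η P_in = 0.906 × 29.040 = 26.3 W.

P_out ≈ 26.3 W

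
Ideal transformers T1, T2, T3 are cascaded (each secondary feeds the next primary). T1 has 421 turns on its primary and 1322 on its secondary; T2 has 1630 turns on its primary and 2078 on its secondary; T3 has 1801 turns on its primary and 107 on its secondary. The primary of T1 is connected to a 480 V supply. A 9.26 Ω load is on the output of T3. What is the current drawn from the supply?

After T1: V = 480.00 × 1322/421 = 1507.3 V.
After T2: V = 1507.3 × 2078/1630 = 1921.5 V.
After T3: V = 1921.5 × 107/1801 = 114.16 V.
I_load = 114.16/9.26 = 12.328 A, so P_out = 114.16 × 12.328 = 1407.4 W.
All ideal ⇒ P_in = P_out, so I_supply = 1407.4/480 = 2.93 A.

I_supply ≈ 2.93 A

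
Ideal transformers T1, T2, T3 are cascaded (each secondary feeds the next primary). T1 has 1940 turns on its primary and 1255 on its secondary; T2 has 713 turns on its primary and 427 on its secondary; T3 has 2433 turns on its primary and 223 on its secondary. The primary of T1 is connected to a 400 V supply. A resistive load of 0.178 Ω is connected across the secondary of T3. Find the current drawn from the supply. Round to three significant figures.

Secondary of T1: V = 400.00 × 1255/1940 = 258.76 V.
Secondary of T2: V = 258.76 × 427/713 = 154.97 V.
Secondary of T3: V = 154.97 × 223/2433 = 14.204 V.
I_load = 14.204/0.178 = 79.796 A, so P_out = 14.204 × 79.796 = 1133.4 W.
All ideal ⇒ P_in = P_out, so I_supply = 1133.4/400 = 2.83 A.

I_supply ≈ 2.83 A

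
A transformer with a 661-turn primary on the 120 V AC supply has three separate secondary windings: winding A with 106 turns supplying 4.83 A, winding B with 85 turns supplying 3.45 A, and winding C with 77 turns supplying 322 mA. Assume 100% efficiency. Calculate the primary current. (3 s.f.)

V_A = 120 × 106/661 = 19.244 V; V_B = 120 × 85/661 = 15.431 V; V_C = 120 × 77/661 = 13.979 V.
P_out = V_A I_A + V_B I_B + V_C I_C = 19.244×4.83 + 15.431×3.45 + 13.979×0.322 = 92.946 + 53.238 + 4.5012 = 150.69 W.
Ideal ⇒ P_in = P_out, so I_p = P_out/V_p = 150.69/120 = 1.26 A.

I_p ≈ 1.26 A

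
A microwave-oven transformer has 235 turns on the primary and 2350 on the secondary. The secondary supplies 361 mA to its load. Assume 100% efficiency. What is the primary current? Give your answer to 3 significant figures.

For an ideal transformer I_p/I_s = N_s/N_p, so I_p = 0.361 × 2350/235 = 3.61 A.

I_p ≈ 3.61 A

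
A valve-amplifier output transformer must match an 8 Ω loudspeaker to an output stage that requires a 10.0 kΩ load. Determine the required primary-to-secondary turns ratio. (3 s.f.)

Z_p/Z_s = (N_p/N_s)², so N_p/N_s = √(10000/8) = √1250 = 35.4.

N_p/N_s ≈ 35.4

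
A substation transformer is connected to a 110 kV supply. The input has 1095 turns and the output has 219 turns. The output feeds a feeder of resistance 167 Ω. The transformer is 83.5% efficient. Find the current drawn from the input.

V_out = 110000 × 219/1095 = 22000 V.
I_out = V_out/R = 22000/167 = 131.74 A.
P_out = V_out I_out = 22000 × 131.74 = 2.8982×10^6 W.
P_in = P_out/η = 2.8982×10^6/0.835 = 3.4709×10^6 W.
I_in = P_in/V_in = 3.4709×10^6/110000 = 31.6 A.

I_in ≈ 31.6 A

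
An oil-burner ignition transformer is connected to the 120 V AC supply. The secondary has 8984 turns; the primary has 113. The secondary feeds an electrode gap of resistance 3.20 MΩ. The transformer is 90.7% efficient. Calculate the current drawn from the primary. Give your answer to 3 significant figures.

V_s = 120 × 8984/113 = 9540.5 V.
I_s = V_s/R = 9540.5/(3.20×10^6) = 0.0029814 A.
P_out = V_s I_s = 9540.5 × 0.0029814 = 28.444 W.
P_in = P_out/η = 28.444/0.907 = 31.361 W.
I_p = P_in/V_p = 31.361/120 = 0.261 A.

I_p ≈ 0.261 A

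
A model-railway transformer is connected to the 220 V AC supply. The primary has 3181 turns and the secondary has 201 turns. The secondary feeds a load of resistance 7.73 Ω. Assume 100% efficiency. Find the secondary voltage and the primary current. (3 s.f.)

V_s = V_p × N_s/N_p = 220 × 201/3181 = 13.901 V.
I_s = V_s/R = 13.901/7.73 = 1.7984 A.
I_p = I_s × N_s/N_p = 1.7984 × 201/3181 = 0.114 A.

V_s ≈ 13.9 V, I_p ≈ 0.114 A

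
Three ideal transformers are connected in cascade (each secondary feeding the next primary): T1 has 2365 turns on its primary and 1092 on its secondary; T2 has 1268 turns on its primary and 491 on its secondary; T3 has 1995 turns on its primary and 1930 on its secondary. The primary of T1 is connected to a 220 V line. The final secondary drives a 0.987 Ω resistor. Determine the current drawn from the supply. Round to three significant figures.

I_supply ≈ 6.67 A

After T1: V = 220.00 × 1092/2365 = 101.58 V.
After T2: V = 101.58 × 491/1268 = 39.335 V.
After T3: V = 39.335 × 1930/1995 = 38.053 V.
I_load = 38.053/0.987 = 38.554 A, so P_out = 38.053 × 38.554 = 1467.1 W.
All ideal ⇒ P_in = P_out, so I_supply = 1467.1/220 = 6.67 A.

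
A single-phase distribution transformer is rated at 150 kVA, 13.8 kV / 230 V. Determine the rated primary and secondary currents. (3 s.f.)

I_p ≈ 10.9 A, I_s ≈ 652 A

I_p = S/V_p = 150000/13800 = 10.9 A.
I_s = S/V_s = 150000/230 = 652 A.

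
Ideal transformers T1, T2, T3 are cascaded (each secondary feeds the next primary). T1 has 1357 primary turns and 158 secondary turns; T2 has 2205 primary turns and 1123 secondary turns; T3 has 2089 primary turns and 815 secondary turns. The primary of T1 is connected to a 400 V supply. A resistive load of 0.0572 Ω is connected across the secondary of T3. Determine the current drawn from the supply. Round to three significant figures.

After T1: V = 400.00 × 158/1357 = 46.573 V.
After T2: V = 46.573 × 1123/2205 = 23.720 V.
After T3: V = 23.720 × 815/2089 = 9.2540 V.
I_load = 9.2540/0.0572 = 161.78 A, so P_out = 9.2540 × 161.78 = 1497.1 W.
All ideal ⇒ P_in = P_out, so I_supply = 1497.1/400 = 3.74 A.

I_supply ≈ 3.74 A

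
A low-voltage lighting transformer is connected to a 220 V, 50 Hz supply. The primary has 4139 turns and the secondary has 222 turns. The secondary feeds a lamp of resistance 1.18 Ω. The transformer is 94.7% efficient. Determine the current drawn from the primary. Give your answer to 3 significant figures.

V_s = 220 × 222/4139 = 11.800 V.
I_s = V_s/R = 11.800/1.18 = 10.000 A.
P_out = V_s I_s = 11.800 × 10.000 = 118.00 W.
P_in = P_out/η = 118.00/0.947 = 124.60 W.
I_p = P_in/V_p = 124.60/220 = 0.566 A.

I_p ≈ 0.566 A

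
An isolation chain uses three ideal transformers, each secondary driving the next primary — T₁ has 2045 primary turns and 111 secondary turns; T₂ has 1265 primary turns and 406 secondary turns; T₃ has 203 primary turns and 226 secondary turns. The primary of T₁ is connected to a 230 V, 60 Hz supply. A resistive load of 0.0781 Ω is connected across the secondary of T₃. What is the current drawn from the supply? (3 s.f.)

After T₁: V = 230.00 × 111/2045 = 12.484 V.
After T₂: V = 12.484 × 406/1265 = 4.0068 V.
After T₃: V = 4.0068 × 226/203 = 4.4607 V.
I_load = 4.4607/0.0781 = 57.116 A, so P_out = 4.4607 × 57.116 = 254.78 W.
All ideal ⇒ P_in = P_out, so I_supply = 254.78/230 = 1.11 A.

I_supply ≈ 1.11 A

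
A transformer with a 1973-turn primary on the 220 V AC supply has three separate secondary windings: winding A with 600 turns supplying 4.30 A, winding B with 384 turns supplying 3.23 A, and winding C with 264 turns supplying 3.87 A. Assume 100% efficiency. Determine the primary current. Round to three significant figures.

I_p ≈ 2.45 A

V_A = 220 × 600/1973 = 66.903 V; V_B = 220 × 384/1973 = 42.818 V; V_C = 220 × 264/1973 = 29.437 V.
P_out = V_A I_A + V_B I_B + V_C I_C = 66.903×4.30 + 42.818×3.23 + 29.437×3.87 = 287.68 + 138.30 + 113.92 = 539.91 W.
Ideal ⇒ P_in = P_out, so I_p = P_out/V_p = 539.91/220 = 2.45 A.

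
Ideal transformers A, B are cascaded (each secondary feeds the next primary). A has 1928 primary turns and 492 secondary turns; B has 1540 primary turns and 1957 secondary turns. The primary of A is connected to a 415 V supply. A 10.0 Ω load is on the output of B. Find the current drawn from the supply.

I_supply ≈ 4.36 A

Secondary of A: V = 415.00 × 492/1928 = 105.90 V.
Secondary of B: V = 105.90 × 1957/1540 = 134.58 V.
I_load = 134.58/10.0 = 13.458 A, so P_out = 134.58 × 13.458 = 1811.1 W.
All ideal ⇒ P_in = P_out, so I_supply = 1811.1/415 = 4.36 A.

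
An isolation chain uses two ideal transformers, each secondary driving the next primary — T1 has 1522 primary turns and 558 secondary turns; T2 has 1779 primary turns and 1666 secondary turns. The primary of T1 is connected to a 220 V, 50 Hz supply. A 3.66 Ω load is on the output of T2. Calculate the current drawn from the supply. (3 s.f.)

After T1: V = 220.00 × 558/1522 = 80.657 V.
After T2: V = 80.657 × 1666/1779 = 75.534 V.
I_load = 75.534/3.66 = 20.638 A, so P_out = 75.534 × 20.638 = 1558.8 W.
All ideal ⇒ P_in = P_out, so I_supply = 1558.8/220 = 7.09 A.

I_supply ≈ 7.09 A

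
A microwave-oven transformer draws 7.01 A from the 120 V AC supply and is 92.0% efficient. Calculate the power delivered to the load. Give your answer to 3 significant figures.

P_in = V_p I_p = 120 × 7.01 = 841.20 W.
P_out = η P_in = 0.920 × 841.20 = 774 W.

P_out ≈ 774 W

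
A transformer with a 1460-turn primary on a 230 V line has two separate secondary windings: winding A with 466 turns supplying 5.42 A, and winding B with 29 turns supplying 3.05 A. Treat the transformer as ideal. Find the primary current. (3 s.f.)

I_p ≈ 1.79 A

V_A = 230 × 466/1460 = 73.411 V; V_B = 230 × 29/1460 = 4.5685 V.
P_out = V_A I_A + V_B I_B = 73.411×5.42 + 4.5685×3.05 = 397.89 + 13.934 = 411.82 W.
Ideal ⇒ P_in = P_out, so I_p = P_out/V_p = 411.82/230 = 1.79 A.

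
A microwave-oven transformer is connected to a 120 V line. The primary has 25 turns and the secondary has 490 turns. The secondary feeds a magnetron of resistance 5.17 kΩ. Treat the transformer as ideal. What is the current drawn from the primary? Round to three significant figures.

I_p ≈ 8.92 A

V_s = V_p × N_s/N_p = 120 × 490/25 = 2352.0 V.
I_s = V_s/R = 2352.0/5170 = 0.45493 A.
For an ideal transformer I_p N_p = I_s N_s, so I_p = 0.45493 × 490/25 = 8.92 A.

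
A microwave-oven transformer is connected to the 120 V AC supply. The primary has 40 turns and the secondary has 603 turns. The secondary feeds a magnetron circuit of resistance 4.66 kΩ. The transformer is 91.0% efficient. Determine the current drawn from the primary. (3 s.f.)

I_p ≈ 6.43 A

V_s = 120 × 603/40 = 1809.0 V.
I_s = V_s/R = 1809.0/4660 = 0.38820 A.
P_out = V_s I_s = 1809.0 × 0.38820 = 702.25 W.
P_in = P_out/η = 702.25/0.910 = 771.70 W.
I_p = P_in/V_p = 771.70/120 = 6.43 A.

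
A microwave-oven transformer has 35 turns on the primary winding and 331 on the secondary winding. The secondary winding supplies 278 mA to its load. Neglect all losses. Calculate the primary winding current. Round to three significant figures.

For an ideal transformer I_p/I_s = N_s/N_p, so I_p = 0.278 × 331/35 = 2.63 A.

I_p ≈ 2.63 A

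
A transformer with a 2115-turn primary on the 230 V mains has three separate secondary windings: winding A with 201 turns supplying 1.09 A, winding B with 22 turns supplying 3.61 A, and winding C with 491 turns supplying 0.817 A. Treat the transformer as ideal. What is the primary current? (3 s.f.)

I_p ≈ 0.331 A

V_A = 230 × 201/2115 = 21.858 V; V_B = 230 × 22/2115 = 2.3924 V; V_C = 230 × 491/2115 = 53.395 V.
P_out = V_A I_A + V_B I_B + V_C I_C = 21.858×1.09 + 2.3924×3.61 + 53.395×0.817 = 23.825 + 8.6367 + 43.624 = 76.086 W.
Ideal ⇒ P_in = P_out, so I_p = P_out/V_p = 76.086/230 = 0.331 A.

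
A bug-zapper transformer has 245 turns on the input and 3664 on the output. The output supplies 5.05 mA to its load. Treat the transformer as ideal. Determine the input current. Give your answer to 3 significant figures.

For an ideal transformer I_in/I_out = N_out/N_in, so I_in = 0.00505 × 3664/245 = 0.0755 A.

I_in ≈ 0.0755 A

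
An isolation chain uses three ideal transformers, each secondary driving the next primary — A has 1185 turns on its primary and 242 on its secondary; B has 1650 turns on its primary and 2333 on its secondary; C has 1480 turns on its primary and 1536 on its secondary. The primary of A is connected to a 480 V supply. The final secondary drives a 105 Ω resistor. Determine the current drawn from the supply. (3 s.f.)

After A: V = 480.00 × 242/1185 = 98.025 V.
After B: V = 98.025 × 2333/1650 = 138.60 V.
After C: V = 138.60 × 1536/1480 = 143.85 V.
I_load = 143.85/105 = 1.3700 A, so P_out = 143.85 × 1.3700 = 197.06 W.
All ideal ⇒ P_in = P_out, so I_supply = 197.06/480 = 0.411 A.

I_supply ≈ 0.411 A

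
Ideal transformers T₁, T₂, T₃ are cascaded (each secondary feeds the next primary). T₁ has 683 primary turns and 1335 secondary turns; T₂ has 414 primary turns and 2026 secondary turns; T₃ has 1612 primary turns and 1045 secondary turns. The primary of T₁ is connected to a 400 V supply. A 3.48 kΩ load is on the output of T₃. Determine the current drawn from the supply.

I_supply ≈ 4.42 A

After T₁: V = 400.00 × 1335/683 = 781.84 V.
After T₂: V = 781.84 × 2026/414 = 3826.1 V.
After T₃: V = 3826.1 × 1045/1612 = 2480.3 V.
I_load = 2480.3/3480 = 0.71274 A, so P_out = 2480.3 × 0.71274 = 1767.8 W.
All ideal ⇒ P_in = P_out, so I_supply = 1767.8/400 = 4.42 A.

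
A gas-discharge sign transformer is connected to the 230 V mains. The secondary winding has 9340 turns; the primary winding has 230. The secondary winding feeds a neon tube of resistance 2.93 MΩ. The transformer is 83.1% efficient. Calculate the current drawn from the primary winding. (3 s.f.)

I_p ≈ 0.156 A

V_s = 230 × 9340/230 = 9340.0 V.
I_s = V_s/R = 9340.0/(2.93×10^6) = 0.0031877 A.
P_out = V_s I_s = 9340.0 × 0.0031877 = 29.773 W.
P_in = P_out/η = 29.773/0.831 = 35.828 W.
I_p = P_in/V_p = 35.828/230 = 0.156 A.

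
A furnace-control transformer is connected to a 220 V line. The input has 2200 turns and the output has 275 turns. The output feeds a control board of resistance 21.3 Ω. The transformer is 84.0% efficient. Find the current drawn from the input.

V_out = 220 × 275/2200 = 27.500 V.
I_out = V_out/R = 27.500/21.3 = 1.2911 A.
P_out = V_out I_out = 27.500 × 1.2911 = 35.505 W.
P_in = P_out/η = 35.505/0.840 = 42.267 W.
I_in = P_in/V_in = 42.267/220 = 0.192 A.

I_in ≈ 0.192 A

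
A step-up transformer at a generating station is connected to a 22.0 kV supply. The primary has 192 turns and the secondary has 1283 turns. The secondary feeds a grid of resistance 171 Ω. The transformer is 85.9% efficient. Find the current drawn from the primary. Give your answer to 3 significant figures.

V_s = 22000 × 1283/192 = 147010 V.
I_s = V_s/R = 147010/171 = 859.71 A.
P_out = V_s I_s = 147010 × 859.71 = 1.2639×10^8 W.
P_in = P_out/η = 1.2639×10^8/0.859 = 1.4713×10^8 W.
I_p = P_in/V_p = 1.4713×10^8/22000 = 6690 A.

I_p ≈ 6690 A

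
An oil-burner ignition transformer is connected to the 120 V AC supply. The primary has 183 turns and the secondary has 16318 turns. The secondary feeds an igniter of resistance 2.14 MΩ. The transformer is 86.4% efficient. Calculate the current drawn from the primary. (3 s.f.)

I_p ≈ 0.516 A

V_s = 120 × 16318/183 = 10700 V.
I_s = V_s/R = 10700/(2.14×10^6) = 0.0050002 A.
P_out = V_s I_s = 10700 × 0.0050002 = 53.503 W.
P_in = P_out/η = 53.503/0.864 = 61.925 W.
I_p = P_in/V_p = 61.925/120 = 0.516 A.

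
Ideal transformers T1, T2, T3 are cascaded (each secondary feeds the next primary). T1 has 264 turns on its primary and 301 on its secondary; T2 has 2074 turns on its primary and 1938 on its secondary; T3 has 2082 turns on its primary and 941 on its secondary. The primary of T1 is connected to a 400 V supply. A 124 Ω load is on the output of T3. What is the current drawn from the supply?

I_supply ≈ 0.748 A

Secondary of T1: V = 400.00 × 301/264 = 456.06 V.
Secondary of T2: V = 456.06 × 1938/2074 = 426.15 V.
Secondary of T3: V = 426.15 × 941/2082 = 192.61 V.
I_load = 192.61/124 = 1.5533 A, so P_out = 192.61 × 1.5533 = 299.18 W.
All ideal ⇒ P_in = P_out, so I_supply = 299.18/400 = 0.748 A.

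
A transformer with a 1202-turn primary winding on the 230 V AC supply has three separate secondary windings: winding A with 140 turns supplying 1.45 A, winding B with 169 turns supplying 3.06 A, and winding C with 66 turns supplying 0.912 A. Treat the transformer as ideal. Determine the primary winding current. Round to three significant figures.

V_A = 230 × 140/1202 = 26.789 V; V_B = 230 × 169/1202 = 32.338 V; V_C = 230 × 66/1202 = 12.629 V.
P_out = V_A I_A + V_B I_B + V_C I_C = 26.789×1.45 + 32.338×3.06 + 12.629×0.912 = 38.844 + 98.954 + 11.518 = 149.31 W.
Ideal ⇒ P_in = P_out, so I_p = P_out/V_p = 149.31/230 = 0.649 A.

I_p ≈ 0.649 A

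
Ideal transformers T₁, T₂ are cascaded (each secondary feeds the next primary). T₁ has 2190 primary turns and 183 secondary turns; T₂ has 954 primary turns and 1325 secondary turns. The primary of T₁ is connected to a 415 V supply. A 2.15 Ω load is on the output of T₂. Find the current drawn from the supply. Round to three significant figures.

I_supply ≈ 2.60 A

Secondary of T₁: V = 415.00 × 183/2190 = 34.678 V.
Secondary of T₂: V = 34.678 × 1325/954 = 48.164 V.
I_load = 48.164/2.15 = 22.402 A, so P_out = 48.164 × 22.402 = 1079.0 W.
All ideal ⇒ P_in = P_out, so I_supply = 1079.0/415 = 2.60 A.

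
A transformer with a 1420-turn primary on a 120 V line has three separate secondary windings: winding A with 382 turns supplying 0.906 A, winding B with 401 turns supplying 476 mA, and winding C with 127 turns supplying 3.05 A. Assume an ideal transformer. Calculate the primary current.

V_A = 120 × 382/1420 = 32.282 V; V_B = 120 × 401/1420 = 33.887 V; V_C = 120 × 127/1420 = 10.732 V.
P_out = V_A I_A + V_B I_B + V_C I_C = 32.282×0.906 + 33.887×0.476 + 10.732×3.05 = 29.247 + 16.130 + 32.734 = 78.111 W.
Ideal ⇒ P_in = P_out, so I_p = P_out/V_p = 78.111/120 = 0.651 A.

I_p ≈ 0.651 A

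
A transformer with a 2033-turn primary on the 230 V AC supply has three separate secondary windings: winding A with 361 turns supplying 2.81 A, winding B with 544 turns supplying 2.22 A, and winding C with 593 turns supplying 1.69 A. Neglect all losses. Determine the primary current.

I_p ≈ 1.59 A

V_A = 230 × 361/2033 = 40.841 V; V_B = 230 × 544/2033 = 61.545 V; V_C = 230 × 593/2033 = 67.088 V.
P_out = V_A I_A + V_B I_B + V_C I_C = 40.841×2.81 + 61.545×2.22 + 67.088×1.69 = 114.76 + 136.63 + 113.38 = 364.77 W.
Ideal ⇒ P_in = P_out, so I_p = P_out/V_p = 364.77/230 = 1.59 A.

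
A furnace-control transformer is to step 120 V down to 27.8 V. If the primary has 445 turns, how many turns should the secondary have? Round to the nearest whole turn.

N_s/N_p = V_s/V_p, so N_s = 445 × 27.8/120 = 103.1 ≈ 103 turns.

N_s = 103 turns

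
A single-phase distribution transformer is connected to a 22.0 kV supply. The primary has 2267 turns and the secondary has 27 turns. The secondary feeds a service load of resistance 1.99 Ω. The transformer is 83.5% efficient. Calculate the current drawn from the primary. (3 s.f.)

I_p ≈ 1.88 A

V_s = 22000 × 27/2267 = 262.02 V.
I_s = V_s/R = 262.02/1.99 = 131.67 A.
P_out = V_s I_s = 262.02 × 131.67 = 34500 W.
P_in = P_out/η = 34500/0.835 = 41317 W.
I_p = P_in/V_p = 41317/22000 = 1.88 A.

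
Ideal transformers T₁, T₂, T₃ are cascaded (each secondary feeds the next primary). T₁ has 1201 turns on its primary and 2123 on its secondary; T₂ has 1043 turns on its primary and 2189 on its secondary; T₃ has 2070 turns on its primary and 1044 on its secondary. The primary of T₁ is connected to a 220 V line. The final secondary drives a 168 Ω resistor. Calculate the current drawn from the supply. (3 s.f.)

I_supply ≈ 4.58 A

After T₁: V = 220.00 × 2123/1201 = 388.89 V.
After T₂: V = 388.89 × 2189/1043 = 816.19 V.
After T₃: V = 816.19 × 1044/2070 = 411.64 V.
I_load = 411.64/168 = 2.4503 A, so P_out = 411.64 × 2.4503 = 1008.6 W.
All ideal ⇒ P_in = P_out, so I_supply = 1008.6/220 = 4.58 A.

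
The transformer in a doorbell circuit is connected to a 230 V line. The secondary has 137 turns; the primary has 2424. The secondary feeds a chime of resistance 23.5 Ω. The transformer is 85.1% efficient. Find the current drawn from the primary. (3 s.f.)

I_p ≈ 0.0367 A

V_s = 230 × 137/2424 = 12.999 V.
I_s = V_s/R = 12.999/23.5 = 0.55316 A.
P_out = V_s I_s = 12.999 × 0.55316 = 7.1906 W.
P_in = P_out/η = 7.1906/0.851 = 8.4496 W.
I_p = P_in/V_p = 8.4496/230 = 0.0367 A.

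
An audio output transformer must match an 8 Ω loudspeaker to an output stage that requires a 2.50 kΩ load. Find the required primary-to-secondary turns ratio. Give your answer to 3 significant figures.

N_p/N_s ≈ 17.7

Z_p/Z_s = (N_p/N_s)², so N_p/N_s = √(2500/8) = √312 = 17.7.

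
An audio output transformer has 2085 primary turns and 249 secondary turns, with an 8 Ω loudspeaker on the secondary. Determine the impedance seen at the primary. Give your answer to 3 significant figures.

Z_p = (N_p/N_s)² × Z_s = (2085/249)² × 8 = 561 Ω.

Z_p ≈ 561 Ω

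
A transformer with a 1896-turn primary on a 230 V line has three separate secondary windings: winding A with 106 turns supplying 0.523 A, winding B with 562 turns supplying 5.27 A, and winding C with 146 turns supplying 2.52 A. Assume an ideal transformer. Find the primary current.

I_p ≈ 1.79 A

V_A = 230 × 106/1896 = 12.859 V; V_B = 230 × 562/1896 = 68.175 V; V_C = 230 × 146/1896 = 17.711 V.
P_out = V_A I_A + V_B I_B + V_C I_C = 12.859×0.523 + 68.175×5.27 + 17.711×2.52 = 6.7251 + 359.28 + 44.632 = 410.64 W.
Ideal ⇒ P_in = P_out, so I_p = P_out/V_p = 410.64/230 = 1.79 A.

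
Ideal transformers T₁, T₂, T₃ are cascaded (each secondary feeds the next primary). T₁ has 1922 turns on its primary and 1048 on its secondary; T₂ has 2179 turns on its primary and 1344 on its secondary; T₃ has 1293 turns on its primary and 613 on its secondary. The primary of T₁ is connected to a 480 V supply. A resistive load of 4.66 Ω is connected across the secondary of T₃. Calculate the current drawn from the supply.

I_supply ≈ 2.62 A

Secondary of T₁: V = 480.00 × 1048/1922 = 261.73 V.
Secondary of T₂: V = 261.73 × 1344/2179 = 161.43 V.
Secondary of T₃: V = 161.43 × 613/1293 = 76.534 V.
I_load = 76.534/4.66 = 16.424 A, so P_out = 76.534 × 16.424 = 1257.0 W.
All ideal ⇒ P_in = P_out, so I_supply = 1257.0/480 = 2.62 A.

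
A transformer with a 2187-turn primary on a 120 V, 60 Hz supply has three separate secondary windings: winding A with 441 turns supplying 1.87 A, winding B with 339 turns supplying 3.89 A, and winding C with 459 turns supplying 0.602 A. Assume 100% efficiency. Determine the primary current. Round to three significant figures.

V_A = 120 × 441/2187 = 24.198 V; V_B = 120 × 339/2187 = 18.601 V; V_C = 120 × 459/2187 = 25.185 V.
P_out = V_A I_A + V_B I_B + V_C I_C = 24.198×1.87 + 18.601×3.89 + 25.185×0.602 = 45.249 + 72.357 + 15.161 = 132.77 W.
Ideal ⇒ P_in = P_out, so I_p = P_out/V_p = 132.77/120 = 1.11 A.

I_p ≈ 1.11 A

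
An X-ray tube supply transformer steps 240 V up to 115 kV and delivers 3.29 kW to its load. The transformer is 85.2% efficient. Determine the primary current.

P_in = P_out/η = 3290/0.852 = 3861.5 W.
I_p = P_in/V_p = 3861.5/240 = 16.1 A.

I_p ≈ 16.1 A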